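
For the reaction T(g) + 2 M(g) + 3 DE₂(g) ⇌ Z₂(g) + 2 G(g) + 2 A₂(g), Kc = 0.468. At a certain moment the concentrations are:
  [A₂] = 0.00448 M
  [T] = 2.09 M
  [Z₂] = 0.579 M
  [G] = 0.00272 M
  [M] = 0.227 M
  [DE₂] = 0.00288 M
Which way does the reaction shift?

forward (toward products)

Qc = [Z₂]·[G]²·[A₂]² / ([T]·[M]²·[DE₂]³) = (0.579)·(0.00272)²·(0.00448)² / ((2.09)·(0.227)²·(0.00288)³) = 0.0334
Qc = 0.0334 < Kc = 0.468, so the forward reaction proceeds.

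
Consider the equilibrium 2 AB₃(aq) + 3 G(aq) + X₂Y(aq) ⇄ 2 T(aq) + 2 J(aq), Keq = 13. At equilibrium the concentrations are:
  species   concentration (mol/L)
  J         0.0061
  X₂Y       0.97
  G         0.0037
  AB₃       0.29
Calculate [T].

[T] = 0.038 mol/L

At equilibrium, Keq = [T]²·[J]² / ([AB₃]²·[G]³·[X₂Y]) = 13.
([T])²·(0.0061)² / ((0.29)²·(0.0037)³·(0.97)) = 13
[T]² = 0.00144 ⇒ [T] = 0.038 mol/L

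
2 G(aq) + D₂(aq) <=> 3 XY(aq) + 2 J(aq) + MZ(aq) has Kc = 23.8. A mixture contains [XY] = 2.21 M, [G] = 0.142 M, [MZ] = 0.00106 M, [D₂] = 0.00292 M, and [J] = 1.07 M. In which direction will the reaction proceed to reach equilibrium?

Qc = [XY]³·[J]²·[MZ] / ([G]²·[D₂]) = (2.21)³·(1.07)²·(0.00106) / ((0.142)²·(0.00292)) = 222
Qc = 222 > Kc = 23.8, so the reverse reaction proceeds.

toward reactants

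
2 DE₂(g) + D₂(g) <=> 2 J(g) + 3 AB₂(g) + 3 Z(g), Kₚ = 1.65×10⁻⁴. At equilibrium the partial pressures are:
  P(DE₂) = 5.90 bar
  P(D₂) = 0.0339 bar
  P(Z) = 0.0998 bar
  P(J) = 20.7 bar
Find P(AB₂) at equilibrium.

P(AB₂) = 0.0770 bar

At equilibrium, Kₚ = P(J)²·P(AB₂)³·P(Z)³ / (P(DE₂)²·P(D₂)) = 1.65×10⁻⁴.
(20.7)²·(P(AB₂))³·(0.0998)³ / ((5.90)²·(0.0339)) = 1.65×10⁻⁴
P(AB₂)³ = 4.57×10⁻⁴ ⇒ P(AB₂) = 0.0770 bar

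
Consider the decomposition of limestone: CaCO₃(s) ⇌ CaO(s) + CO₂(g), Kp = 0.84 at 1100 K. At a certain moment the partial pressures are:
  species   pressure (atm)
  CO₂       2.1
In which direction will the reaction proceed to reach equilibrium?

in the reverse direction

(CaCO₃, CaO are pure solids — omitted from Qp.)
Qp = P(CO₂) = 2.1
Qp = 2.1 > Kp = 0.84, so the reverse reaction proceeds.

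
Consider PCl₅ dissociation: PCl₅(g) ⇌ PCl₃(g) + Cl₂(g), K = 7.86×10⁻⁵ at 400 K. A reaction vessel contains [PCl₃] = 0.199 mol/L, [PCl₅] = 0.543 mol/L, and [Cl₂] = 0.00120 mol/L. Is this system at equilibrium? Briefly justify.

no; Q > K, reaction proceeds in reverse

Q = [PCl₃]·[Cl₂] / [PCl₅] = (0.199)·(0.00120) / (0.543) = 4.40×10⁻⁴
Q = 4.40×10⁻⁴ > K = 7.86×10⁻⁵: net reverse reaction.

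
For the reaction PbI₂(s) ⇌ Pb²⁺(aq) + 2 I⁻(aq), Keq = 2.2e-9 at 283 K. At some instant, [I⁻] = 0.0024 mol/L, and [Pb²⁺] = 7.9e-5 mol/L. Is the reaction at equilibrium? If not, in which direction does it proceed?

to the right

(PbI₂ is a pure solid — omitted from Q.)
Q = [Pb²⁺]·[I⁻]² = (7.9e-5)·(0.0024)² = 4.6e-10
Q = 4.6e-10 < Keq = 2.2e-9, so the forward reaction proceeds.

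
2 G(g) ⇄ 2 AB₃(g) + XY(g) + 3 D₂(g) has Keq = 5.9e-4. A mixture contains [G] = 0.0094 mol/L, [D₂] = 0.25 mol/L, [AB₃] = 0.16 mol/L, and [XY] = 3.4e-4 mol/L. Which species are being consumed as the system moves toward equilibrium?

Q = [AB₃]²·[XY]·[D₂]³ / [G]² = (0.16)²·(3.4e-4)·(0.25)³ / (0.0094)² = 0.0015
Q = 0.0015 > Keq = 5.9e-4: net reverse reaction.

AB₃, XY, D₂ (products)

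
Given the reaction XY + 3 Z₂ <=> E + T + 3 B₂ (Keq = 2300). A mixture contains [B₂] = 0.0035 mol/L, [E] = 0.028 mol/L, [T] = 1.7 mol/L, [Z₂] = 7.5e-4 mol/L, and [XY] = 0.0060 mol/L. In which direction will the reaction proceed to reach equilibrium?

Q = [E]·[T]·[B₂]³ / ([XY]·[Z₂]³) = (0.028)·(1.7)·(0.0035)³ / ((0.0060)·(7.5e-4)³) = 810
Q = 810 < Keq = 2300, so the forward reaction proceeds.

to the right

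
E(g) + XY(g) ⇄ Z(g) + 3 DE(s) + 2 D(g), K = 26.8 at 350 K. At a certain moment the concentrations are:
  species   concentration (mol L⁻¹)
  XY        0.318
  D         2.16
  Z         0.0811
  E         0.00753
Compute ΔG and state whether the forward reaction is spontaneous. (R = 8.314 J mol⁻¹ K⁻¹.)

(DE is a pure solid — omitted from Q.)
Q = [Z]·[D]² / ([E]·[XY]) = (0.0811)·(2.16)² / ((0.00753)·(0.318)) = 158
ΔG = RT ln(Q/K) = (8.314 J mol⁻¹ K⁻¹)(350 K) × ln(158/26.8)
   = (2.910 kJ/mol)(1.774) = 5.16 kJ/mol
ΔG > 0, so the forward reaction is non-spontaneous (proceeds in reverse).

ΔG = 5.16 kJ/mol; the forward reaction is non-spontaneous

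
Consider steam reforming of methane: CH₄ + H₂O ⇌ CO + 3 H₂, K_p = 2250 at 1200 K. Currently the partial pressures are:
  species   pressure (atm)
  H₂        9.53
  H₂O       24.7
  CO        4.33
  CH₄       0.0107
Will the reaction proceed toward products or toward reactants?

Q_p = P(CO)·P(H₂)³ / (P(CH₄)·P(H₂O)) = (4.33)·(9.53)³ / ((0.0107)·(24.7)) = 14200
Q_p = 14200 > K_p = 2250, so the reverse reaction proceeds.

toward reactants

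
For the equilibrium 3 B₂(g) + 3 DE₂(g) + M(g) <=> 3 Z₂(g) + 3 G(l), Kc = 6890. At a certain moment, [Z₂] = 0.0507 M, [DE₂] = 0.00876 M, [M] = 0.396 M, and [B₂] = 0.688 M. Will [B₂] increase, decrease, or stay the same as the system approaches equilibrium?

decrease

(G is a pure liquid — omitted from Qc.)
Qc = [Z₂]³ / ([B₂]³·[DE₂]³·[M]) = (0.0507)³ / ((0.688)³·(0.00876)³·(0.396)) = 1500
Qc = 1500 < Kc = 6890: net forward reaction.
B₂ is a reactant, so it decreases.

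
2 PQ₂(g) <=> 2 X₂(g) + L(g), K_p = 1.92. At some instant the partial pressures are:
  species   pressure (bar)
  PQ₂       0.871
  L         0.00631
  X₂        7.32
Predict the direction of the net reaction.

toward products

Q_p = P(X₂)²·P(L) / P(PQ₂)² = (7.32)²·(0.00631) / (0.871)² = 0.446
Q_p = 0.446 < K_p = 1.92, so the forward reaction proceeds.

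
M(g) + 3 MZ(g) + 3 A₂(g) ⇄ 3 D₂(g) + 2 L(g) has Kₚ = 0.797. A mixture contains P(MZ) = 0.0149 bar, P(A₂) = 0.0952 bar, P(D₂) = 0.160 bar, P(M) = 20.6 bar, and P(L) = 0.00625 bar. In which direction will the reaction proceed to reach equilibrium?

Qₚ = P(D₂)³·P(L)² / (P(M)·P(MZ)³·P(A₂)³) = (0.160)³·(0.00625)² / ((20.6)·(0.0149)³·(0.0952)³) = 2.72
Qₚ = 2.72 > Kₚ = 0.797, so the reverse reaction proceeds.

toward reactants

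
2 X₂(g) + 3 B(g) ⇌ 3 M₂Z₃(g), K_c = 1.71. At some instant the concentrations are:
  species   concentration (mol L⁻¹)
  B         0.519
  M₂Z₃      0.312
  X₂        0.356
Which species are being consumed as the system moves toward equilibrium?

Q_c = [M₂Z₃]³ / ([X₂]²·[B]³) = (0.312)³ / ((0.356)²·(0.519)³) = 1.71
Q_c = 1.71 = K_c; the system is at equilibrium.

none (at equilibrium)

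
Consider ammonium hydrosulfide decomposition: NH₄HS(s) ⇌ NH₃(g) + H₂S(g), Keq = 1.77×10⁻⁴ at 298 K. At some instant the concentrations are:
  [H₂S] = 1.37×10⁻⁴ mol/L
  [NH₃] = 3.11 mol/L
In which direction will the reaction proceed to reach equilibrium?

reverse (toward reactants)

(NH₄HS is a pure solid — omitted from Q.)
Q = [NH₃]·[H₂S] = (3.11)·(1.37×10⁻⁴) = 4.26×10⁻⁴
Q = 4.26×10⁻⁴ > Keq = 1.77×10⁻⁴, so the reverse reaction proceeds.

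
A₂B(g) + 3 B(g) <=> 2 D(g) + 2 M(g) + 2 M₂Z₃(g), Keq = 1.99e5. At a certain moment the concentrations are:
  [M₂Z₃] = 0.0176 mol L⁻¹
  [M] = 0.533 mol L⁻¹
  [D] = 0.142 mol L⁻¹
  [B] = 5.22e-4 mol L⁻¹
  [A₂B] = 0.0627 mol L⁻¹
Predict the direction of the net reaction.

Q = [D]²·[M]²·[M₂Z₃]² / ([A₂B]·[B]³) = (0.142)²·(0.533)²·(0.0176)² / ((0.0627)·(5.22e-4)³) = 1.99e5
Q = 1.99e5 = Keq, so the system is already at equilibrium.

neither direction; the system is at equilibrium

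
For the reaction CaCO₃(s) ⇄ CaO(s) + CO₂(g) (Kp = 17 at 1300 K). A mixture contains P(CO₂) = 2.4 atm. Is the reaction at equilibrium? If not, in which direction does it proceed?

to the right

(CaCO₃, CaO are pure solids — omitted from Qp.)
Qp = P(CO₂) = 2.4
Qp = 2.4 < Kp = 17, so the forward reaction proceeds.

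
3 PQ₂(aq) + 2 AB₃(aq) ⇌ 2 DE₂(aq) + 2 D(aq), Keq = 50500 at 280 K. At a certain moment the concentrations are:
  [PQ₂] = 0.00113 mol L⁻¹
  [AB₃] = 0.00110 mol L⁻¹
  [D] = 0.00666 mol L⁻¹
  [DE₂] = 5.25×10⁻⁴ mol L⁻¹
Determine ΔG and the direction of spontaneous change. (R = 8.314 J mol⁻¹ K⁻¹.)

Q = [DE₂]²·[D]² / ([PQ₂]³·[AB₃]²) = (5.25×10⁻⁴)²·(0.00666)² / ((0.00113)³·(0.00110)²) = 7000
ΔG = RT ln(Q/Keq) = (8.314 J mol⁻¹ K⁻¹)(280 K) × ln(7000/50500)
   = (2.328 kJ/mol)(-1.976) = -4.60 kJ/mol
ΔG < 0, so the forward reaction is spontaneous (proceeds forward).

ΔG = -4.60 kJ/mol; the forward reaction is spontaneous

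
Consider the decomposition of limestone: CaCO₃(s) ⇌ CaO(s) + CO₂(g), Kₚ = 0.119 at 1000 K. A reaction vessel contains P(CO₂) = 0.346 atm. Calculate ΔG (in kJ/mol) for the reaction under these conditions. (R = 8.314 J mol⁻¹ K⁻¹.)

(CaCO₃, CaO are pure solids — omitted from Qₚ.)
Qₚ = P(CO₂) = 0.346
ΔG = RT ln(Qₚ/Kₚ) = (8.314 J mol⁻¹ K⁻¹)(1000 K) × ln(0.346/0.119)
   = (8.314 kJ/mol)(1.067) = 8.87 kJ/mol
ΔG > 0, so the forward reaction is non-spontaneous (proceeds in reverse).

ΔG = 8.87 kJ/mol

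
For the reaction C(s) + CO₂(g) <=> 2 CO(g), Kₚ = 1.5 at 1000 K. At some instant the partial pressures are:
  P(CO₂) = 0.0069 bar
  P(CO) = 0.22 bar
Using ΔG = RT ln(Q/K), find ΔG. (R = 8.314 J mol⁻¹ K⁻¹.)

(C is a pure solid — omitted from Qₚ.)
Qₚ = P(CO)² / P(CO₂) = (0.22)² / (0.0069) = 7.01
ΔG = RT ln(Qₚ/Kₚ) = (8.314 J mol⁻¹ K⁻¹)(1000 K) × ln(7.01/1.5)
   = (8.314 kJ/mol)(1.542) = 12.8 kJ/mol
ΔG > 0, so the forward reaction is non-spontaneous (proceeds in reverse).

ΔG = 12.8 kJ/mol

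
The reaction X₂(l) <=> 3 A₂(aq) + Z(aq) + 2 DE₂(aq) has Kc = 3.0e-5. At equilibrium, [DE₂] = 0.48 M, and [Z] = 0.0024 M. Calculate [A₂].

(X₂ is a pure liquid — omitted from Kc.)
At equilibrium, Kc = [A₂]³·[Z]·[DE₂]² = 3.0e-5.
([A₂])³·(0.0024)·(0.48)² = 3.0e-5
[A₂]³ = 0.0543 ⇒ [A₂] = 0.38 M

[A₂] = 0.38 M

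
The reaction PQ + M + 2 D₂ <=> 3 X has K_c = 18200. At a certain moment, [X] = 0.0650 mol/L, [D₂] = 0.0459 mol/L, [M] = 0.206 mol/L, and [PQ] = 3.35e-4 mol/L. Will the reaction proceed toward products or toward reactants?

Q_c = [X]³ / ([PQ]·[M]·[D₂]²) = (0.0650)³ / ((3.35e-4)·(0.206)·(0.0459)²) = 1890
Q_c = 1890 < K_c = 18200, so the forward reaction proceeds.

to the right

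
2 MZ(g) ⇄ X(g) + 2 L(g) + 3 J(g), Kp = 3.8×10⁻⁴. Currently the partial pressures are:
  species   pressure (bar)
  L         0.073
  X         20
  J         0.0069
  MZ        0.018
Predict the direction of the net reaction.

in the forward direction

Qp = P(X)·P(L)²·P(J)³ / P(MZ)² = (20)·(0.073)²·(0.0069)³ / (0.018)² = 1.1×10⁻⁴
Qp = 1.1×10⁻⁴ < Kp = 3.8×10⁻⁴, so the forward reaction proceeds.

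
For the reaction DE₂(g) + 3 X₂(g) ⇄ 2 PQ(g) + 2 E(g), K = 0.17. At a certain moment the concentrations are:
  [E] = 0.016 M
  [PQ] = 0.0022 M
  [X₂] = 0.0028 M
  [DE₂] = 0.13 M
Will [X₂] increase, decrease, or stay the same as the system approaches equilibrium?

Q = [PQ]²·[E]² / ([DE₂]·[X₂]³) = (0.0022)²·(0.016)² / ((0.13)·(0.0028)³) = 0.43
Q = 0.43 > K = 0.17: net reverse reaction.
X₂ is a reactant, so it increases.

increase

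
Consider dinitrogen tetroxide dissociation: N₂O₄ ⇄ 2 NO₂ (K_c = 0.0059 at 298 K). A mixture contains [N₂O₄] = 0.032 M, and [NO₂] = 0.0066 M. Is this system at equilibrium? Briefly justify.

Q_c = [NO₂]² / [N₂O₄] = (0.0066)² / (0.032) = 0.0014
Q_c = 0.0014 < K_c = 0.0059: net forward reaction.

no; Q < K, reaction proceeds forward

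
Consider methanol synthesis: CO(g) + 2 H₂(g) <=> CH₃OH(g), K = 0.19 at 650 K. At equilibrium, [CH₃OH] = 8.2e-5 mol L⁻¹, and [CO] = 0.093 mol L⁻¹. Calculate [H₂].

[H₂] = 0.068 mol L⁻¹

At equilibrium, K = [CH₃OH] / ([CO]·[H₂]²) = 0.19.
(8.2e-5) / ((0.093)·([H₂])²) = 0.19
[H₂]² = 0.00464 ⇒ [H₂] = 0.068 mol L⁻¹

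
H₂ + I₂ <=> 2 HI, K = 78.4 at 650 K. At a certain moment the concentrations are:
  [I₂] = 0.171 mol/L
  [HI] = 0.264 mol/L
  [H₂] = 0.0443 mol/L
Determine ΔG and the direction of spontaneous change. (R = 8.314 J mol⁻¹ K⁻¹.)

ΔG = -11.6 kJ/mol; the forward reaction is spontaneous

Q = [HI]² / ([H₂]·[I₂]) = (0.264)² / ((0.0443)·(0.171)) = 9.20
ΔG = RT ln(Q/K) = (8.314 J mol⁻¹ K⁻¹)(650 K) × ln(9.20/78.4)
   = (5.404 kJ/mol)(-2.143) = -11.6 kJ/mol
ΔG < 0, so the forward reaction is spontaneous (proceeds forward).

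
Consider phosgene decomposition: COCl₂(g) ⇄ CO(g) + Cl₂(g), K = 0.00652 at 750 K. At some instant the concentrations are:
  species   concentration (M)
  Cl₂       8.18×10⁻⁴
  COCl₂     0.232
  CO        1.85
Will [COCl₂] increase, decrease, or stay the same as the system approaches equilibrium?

stay the same

Q = [CO]·[Cl₂] / [COCl₂] = (1.85)·(8.18×10⁻⁴) / (0.232) = 0.00652
Q = 0.00652 = K; the system is at equilibrium.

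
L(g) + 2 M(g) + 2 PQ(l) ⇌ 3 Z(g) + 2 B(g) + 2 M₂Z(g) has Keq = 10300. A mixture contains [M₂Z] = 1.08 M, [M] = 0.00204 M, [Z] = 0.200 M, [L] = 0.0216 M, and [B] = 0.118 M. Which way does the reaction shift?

(PQ is a pure liquid — omitted from Q.)
Q = [Z]³·[B]²·[M₂Z]² / ([L]·[M]²) = (0.200)³·(0.118)²·(1.08)² / ((0.0216)·(0.00204)²) = 1450
Q = 1450 < Keq = 10300, so the forward reaction proceeds.

forward (toward products)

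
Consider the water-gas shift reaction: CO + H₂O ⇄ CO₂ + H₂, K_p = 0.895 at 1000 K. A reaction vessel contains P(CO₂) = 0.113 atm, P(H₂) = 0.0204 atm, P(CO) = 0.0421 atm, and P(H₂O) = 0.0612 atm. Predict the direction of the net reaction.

no net change (already at equilibrium)

Q_p = P(CO₂)·P(H₂) / (P(CO)·P(H₂O)) = (0.113)·(0.0204) / ((0.0421)·(0.0612)) = 0.895
Q_p = 0.895 = K_p, so the system is already at equilibrium.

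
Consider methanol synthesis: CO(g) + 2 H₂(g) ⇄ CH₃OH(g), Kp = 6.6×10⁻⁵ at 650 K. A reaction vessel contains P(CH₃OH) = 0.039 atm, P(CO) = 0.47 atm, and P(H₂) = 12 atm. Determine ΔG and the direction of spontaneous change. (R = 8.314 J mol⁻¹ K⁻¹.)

ΔG = 11.7 kJ/mol; the forward reaction is non-spontaneous

Qp = P(CH₃OH) / (P(CO)·P(H₂)²) = (0.039) / ((0.47)·(12)²) = 5.76×10⁻⁴
ΔG = RT ln(Qp/Kp) = (8.314 J mol⁻¹ K⁻¹)(650 K) × ln(5.76×10⁻⁴/6.6×10⁻⁵)
   = (5.404 kJ/mol)(2.166) = 11.7 kJ/mol
ΔG > 0, so the forward reaction is non-spontaneous (proceeds in reverse).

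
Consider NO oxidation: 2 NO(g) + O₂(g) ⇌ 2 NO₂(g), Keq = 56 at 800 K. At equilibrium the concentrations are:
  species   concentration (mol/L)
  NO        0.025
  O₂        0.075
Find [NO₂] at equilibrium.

[NO₂] = 0.051 mol/L

At equilibrium, Keq = [NO₂]² / ([NO]²·[O₂]) = 56.
([NO₂])² / ((0.025)²·(0.075)) = 56
[NO₂]² = 0.00262 ⇒ [NO₂] = 0.051 mol/L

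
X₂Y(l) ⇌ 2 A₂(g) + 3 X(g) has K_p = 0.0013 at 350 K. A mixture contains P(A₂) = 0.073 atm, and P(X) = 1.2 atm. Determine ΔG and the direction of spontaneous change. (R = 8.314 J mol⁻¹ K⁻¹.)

ΔG = 5.70 kJ/mol; the forward reaction is non-spontaneous

(X₂Y is a pure liquid — omitted from Q_p.)
Q_p = P(A₂)²·P(X)³ = (0.073)²·(1.2)³ = 0.00921
ΔG = RT ln(Q_p/K_p) = (8.314 J mol⁻¹ K⁻¹)(350 K) × ln(0.00921/0.0013)
   = (2.910 kJ/mol)(1.958) = 5.70 kJ/mol
ΔG > 0, so the forward reaction is non-spontaneous (proceeds in reverse).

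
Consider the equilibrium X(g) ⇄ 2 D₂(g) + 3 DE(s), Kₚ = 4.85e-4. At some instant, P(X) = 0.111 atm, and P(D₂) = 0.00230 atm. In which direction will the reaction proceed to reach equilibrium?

(DE is a pure solid — omitted from Qₚ.)
Qₚ = P(D₂)² / P(X) = (0.00230)² / (0.111) = 4.77e-5
Qₚ = 4.77e-5 < Kₚ = 4.85e-4, so the forward reaction proceeds.

to the right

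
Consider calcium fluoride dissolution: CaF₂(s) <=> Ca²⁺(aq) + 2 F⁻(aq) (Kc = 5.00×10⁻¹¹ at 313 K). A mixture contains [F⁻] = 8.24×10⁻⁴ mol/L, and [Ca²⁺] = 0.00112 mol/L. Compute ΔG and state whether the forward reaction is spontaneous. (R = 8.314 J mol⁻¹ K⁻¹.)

(CaF₂ is a pure solid — omitted from Qc.)
Qc = [Ca²⁺]·[F⁻]² = (0.00112)·(8.24×10⁻⁴)² = 7.60×10⁻¹⁰
ΔG = RT ln(Qc/Kc) = (8.314 J mol⁻¹ K⁻¹)(313 K) × ln(7.60×10⁻¹⁰/5.00×10⁻¹¹)
   = (2.602 kJ/mol)(2.721) = 7.08 kJ/mol
ΔG > 0, so the forward reaction is non-spontaneous (proceeds in reverse).

ΔG = 7.08 kJ/mol; the forward reaction is non-spontaneous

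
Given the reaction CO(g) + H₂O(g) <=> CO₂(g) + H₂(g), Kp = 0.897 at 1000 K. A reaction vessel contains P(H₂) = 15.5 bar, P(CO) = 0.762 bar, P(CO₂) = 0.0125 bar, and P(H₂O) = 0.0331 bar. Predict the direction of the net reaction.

to the left

Qp = P(CO₂)·P(H₂) / (P(CO)·P(H₂O)) = (0.0125)·(15.5) / ((0.762)·(0.0331)) = 7.68
Qp = 7.68 > Kp = 0.897, so the reverse reaction proceeds.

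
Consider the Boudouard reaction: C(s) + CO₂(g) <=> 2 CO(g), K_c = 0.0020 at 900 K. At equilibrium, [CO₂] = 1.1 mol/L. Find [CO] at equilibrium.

(C is a pure solid — omitted from K_c.)
At equilibrium, K_c = [CO]² / [CO₂] = 0.0020.
([CO])² / (1.1) = 0.0020
[CO]² = 0.00220 ⇒ [CO] = 0.047 mol/L

[CO] = 0.047 mol/L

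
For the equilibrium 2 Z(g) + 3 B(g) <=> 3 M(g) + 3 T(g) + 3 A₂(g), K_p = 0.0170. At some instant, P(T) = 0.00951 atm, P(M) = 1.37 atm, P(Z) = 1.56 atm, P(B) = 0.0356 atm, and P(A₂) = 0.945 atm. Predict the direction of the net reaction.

at equilibrium

Q_p = P(M)³·P(T)³·P(A₂)³ / (P(Z)²·P(B)³) = (1.37)³·(0.00951)³·(0.945)³ / ((1.56)²·(0.0356)³) = 0.0170
Q_p = 0.0170 = K_p, so the system is already at equilibrium.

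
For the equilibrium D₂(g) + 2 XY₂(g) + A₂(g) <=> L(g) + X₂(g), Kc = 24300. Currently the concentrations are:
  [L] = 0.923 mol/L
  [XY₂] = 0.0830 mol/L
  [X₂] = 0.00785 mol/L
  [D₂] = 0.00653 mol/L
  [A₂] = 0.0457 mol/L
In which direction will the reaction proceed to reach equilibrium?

Qc = [L]·[X₂] / ([D₂]·[XY₂]²·[A₂]) = (0.923)·(0.00785) / ((0.00653)·(0.0830)²·(0.0457)) = 3520
Qc = 3520 < Kc = 24300, so the forward reaction proceeds.

forward (toward products)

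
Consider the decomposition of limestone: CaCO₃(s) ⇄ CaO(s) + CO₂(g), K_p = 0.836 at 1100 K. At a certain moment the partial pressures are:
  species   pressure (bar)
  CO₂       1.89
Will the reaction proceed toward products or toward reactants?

in the reverse direction

(CaCO₃, CaO are pure solids — omitted from Q_p.)
Q_p = P(CO₂) = 1.89
Q_p = 1.89 > K_p = 0.836, so the reverse reaction proceeds.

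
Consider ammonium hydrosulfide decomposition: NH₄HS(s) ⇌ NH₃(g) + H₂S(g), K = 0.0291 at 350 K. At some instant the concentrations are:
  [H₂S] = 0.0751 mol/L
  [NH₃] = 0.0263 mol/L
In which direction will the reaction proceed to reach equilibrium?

forward (toward products)

(NH₄HS is a pure solid — omitted from Q.)
Q = [NH₃]·[H₂S] = (0.0263)·(0.0751) = 0.00198
Q = 0.00198 < K = 0.0291, so the forward reaction proceeds.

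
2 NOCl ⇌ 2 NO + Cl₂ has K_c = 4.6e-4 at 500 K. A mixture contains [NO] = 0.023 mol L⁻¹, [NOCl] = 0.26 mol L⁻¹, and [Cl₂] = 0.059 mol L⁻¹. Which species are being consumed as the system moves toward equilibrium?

Q_c = [NO]²·[Cl₂] / [NOCl]² = (0.023)²·(0.059) / (0.26)² = 4.6e-4
Q_c = 4.6e-4 = K_c; the system is at equilibrium.

none (at equilibrium)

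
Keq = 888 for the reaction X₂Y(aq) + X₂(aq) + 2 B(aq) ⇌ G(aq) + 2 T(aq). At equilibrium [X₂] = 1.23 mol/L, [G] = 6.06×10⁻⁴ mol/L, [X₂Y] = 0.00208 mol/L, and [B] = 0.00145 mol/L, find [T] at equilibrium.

[T] = 0.0888 mol/L

At equilibrium, Keq = [G]·[T]² / ([X₂Y]·[X₂]·[B]²) = 888.
(6.06×10⁻⁴)·([T])² / ((0.00208)·(1.23)·(0.00145)²) = 888
[T]² = 0.00788 ⇒ [T] = 0.0888 mol/L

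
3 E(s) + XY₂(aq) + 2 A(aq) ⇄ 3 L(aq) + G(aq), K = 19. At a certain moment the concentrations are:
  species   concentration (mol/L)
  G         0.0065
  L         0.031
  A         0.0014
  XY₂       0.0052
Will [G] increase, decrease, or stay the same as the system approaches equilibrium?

(E is a pure solid — omitted from Q.)
Q = [L]³·[G] / ([XY₂]·[A]²) = (0.031)³·(0.0065) / ((0.0052)·(0.0014)²) = 19
Q = 19 = K; the system is at equilibrium.

stay the same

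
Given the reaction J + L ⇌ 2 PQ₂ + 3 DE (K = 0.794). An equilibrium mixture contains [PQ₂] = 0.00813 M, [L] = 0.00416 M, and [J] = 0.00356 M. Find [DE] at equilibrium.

At equilibrium, K = [PQ₂]²·[DE]³ / ([J]·[L]) = 0.794.
(0.00813)²·([DE])³ / ((0.00356)·(0.00416)) = 0.794
[DE]³ = 0.178 ⇒ [DE] = 0.562 M

[DE] = 0.562 M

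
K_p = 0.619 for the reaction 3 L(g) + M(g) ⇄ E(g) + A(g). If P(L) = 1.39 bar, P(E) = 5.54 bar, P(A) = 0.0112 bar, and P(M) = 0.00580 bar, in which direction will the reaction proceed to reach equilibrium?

reverse (toward reactants)

Q_p = P(E)·P(A) / (P(L)³·P(M)) = (5.54)·(0.0112) / ((1.39)³·(0.00580)) = 3.98
Q_p = 3.98 > K_p = 0.619, so the reverse reaction proceeds.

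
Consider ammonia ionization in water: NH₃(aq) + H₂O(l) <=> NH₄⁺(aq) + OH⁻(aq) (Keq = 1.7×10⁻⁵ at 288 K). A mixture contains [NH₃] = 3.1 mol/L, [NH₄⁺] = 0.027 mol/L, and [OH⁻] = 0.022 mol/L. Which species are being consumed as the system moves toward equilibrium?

(H₂O is a pure liquid — omitted from Q.)
Q = [NH₄⁺]·[OH⁻] / [NH₃] = (0.027)·(0.022) / (3.1) = 1.9×10⁻⁴
Q = 1.9×10⁻⁴ > Keq = 1.7×10⁻⁵: net reverse reaction.

NH₄⁺, OH⁻ (products)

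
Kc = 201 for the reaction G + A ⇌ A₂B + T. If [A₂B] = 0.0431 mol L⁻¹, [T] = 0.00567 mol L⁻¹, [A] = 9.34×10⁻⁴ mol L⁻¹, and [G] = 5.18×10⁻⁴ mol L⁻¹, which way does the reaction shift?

reverse (toward reactants)

Qc = [A₂B]·[T] / ([G]·[A]) = (0.0431)·(0.00567) / ((5.18×10⁻⁴)·(9.34×10⁻⁴)) = 505
Qc = 505 > Kc = 201, so the reverse reaction proceeds.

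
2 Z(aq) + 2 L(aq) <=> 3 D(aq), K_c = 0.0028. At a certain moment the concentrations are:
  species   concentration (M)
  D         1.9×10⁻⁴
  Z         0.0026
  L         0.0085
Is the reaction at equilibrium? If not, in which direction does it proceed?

to the left

Q_c = [D]³ / ([Z]²·[L]²) = (1.9×10⁻⁴)³ / ((0.0026)²·(0.0085)²) = 0.014
Q_c = 0.014 > K_c = 0.0028, so the reverse reaction proceeds.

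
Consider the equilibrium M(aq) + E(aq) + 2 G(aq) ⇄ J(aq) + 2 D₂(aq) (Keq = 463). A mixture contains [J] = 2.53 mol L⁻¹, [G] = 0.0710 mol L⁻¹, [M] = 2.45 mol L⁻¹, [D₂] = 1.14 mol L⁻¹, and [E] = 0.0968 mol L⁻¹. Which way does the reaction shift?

reverse (toward reactants)

Q = [J]·[D₂]² / ([M]·[E]·[G]²) = (2.53)·(1.14)² / ((2.45)·(0.0968)·(0.0710)²) = 2750
Q = 2750 > Keq = 463, so the reverse reaction proceeds.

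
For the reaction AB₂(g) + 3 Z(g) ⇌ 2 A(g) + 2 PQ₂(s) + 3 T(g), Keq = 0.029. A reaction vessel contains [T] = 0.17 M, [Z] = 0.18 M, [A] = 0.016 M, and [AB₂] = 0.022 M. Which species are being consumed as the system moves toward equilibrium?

AB₂, Z (reactants)

(PQ₂ is a pure solid — omitted from Q.)
Q = [A]²·[T]³ / ([AB₂]·[Z]³) = (0.016)²·(0.17)³ / ((0.022)·(0.18)³) = 0.0098
Q = 0.0098 < Keq = 0.029: net forward reaction.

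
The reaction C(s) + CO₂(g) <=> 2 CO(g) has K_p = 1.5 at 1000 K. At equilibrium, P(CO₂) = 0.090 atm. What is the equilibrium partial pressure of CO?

(C is a pure solid — omitted from K_p.)
At equilibrium, K_p = P(CO)² / P(CO₂) = 1.5.
(P(CO))² / (0.090) = 1.5
P(CO)² = 0.135 ⇒ P(CO) = 0.37 atm

P(CO) = 0.37 atm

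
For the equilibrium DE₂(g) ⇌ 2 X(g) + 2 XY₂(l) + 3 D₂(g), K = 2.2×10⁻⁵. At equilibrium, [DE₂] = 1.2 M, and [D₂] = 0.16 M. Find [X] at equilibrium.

(XY₂ is a pure liquid — omitted from K.)
At equilibrium, K = [X]²·[D₂]³ / [DE₂] = 2.2×10⁻⁵.
([X])²·(0.16)³ / (1.2) = 2.2×10⁻⁵
[X]² = 0.00645 ⇒ [X] = 0.080 M

[X] = 0.080 M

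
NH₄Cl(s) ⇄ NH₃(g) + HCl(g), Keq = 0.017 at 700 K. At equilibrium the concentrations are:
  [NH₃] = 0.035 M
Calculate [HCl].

[HCl] = 0.49 M

(NH₄Cl is a pure solid — omitted from Keq.)
At equilibrium, Keq = [NH₃]·[HCl] = 0.017.
(0.035)·([HCl]) = 0.017
[HCl] = 0.486 = 0.49 M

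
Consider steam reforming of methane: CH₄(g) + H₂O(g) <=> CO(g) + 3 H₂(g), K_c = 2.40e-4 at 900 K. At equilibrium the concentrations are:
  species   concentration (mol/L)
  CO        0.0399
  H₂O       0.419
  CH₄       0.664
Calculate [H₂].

At equilibrium, K_c = [CO]·[H₂]³ / ([CH₄]·[H₂O]) = 2.40e-4.
(0.0399)·([H₂])³ / ((0.664)·(0.419)) = 2.40e-4
[H₂]³ = 0.00167 ⇒ [H₂] = 0.119 mol/L

[H₂] = 0.119 mol/L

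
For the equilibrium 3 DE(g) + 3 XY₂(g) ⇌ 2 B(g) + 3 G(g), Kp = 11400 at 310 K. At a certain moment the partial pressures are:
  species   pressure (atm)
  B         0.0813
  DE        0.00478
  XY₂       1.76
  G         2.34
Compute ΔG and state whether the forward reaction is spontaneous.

Qp = P(B)²·P(G)³ / (P(DE)³·P(XY₂)³) = (0.0813)²·(2.34)³ / ((0.00478)³·(1.76)³) = 1.42×10⁵
ΔG = RT ln(Qp/Kp) = (8.314 J mol⁻¹ K⁻¹)(310 K) × ln(1.42×10⁵/11400)
   = (2.577 kJ/mol)(2.522) = 6.50 kJ/mol
ΔG > 0, so the forward reaction is non-spontaneous (proceeds in reverse).

ΔG = 6.50 kJ/mol; the forward reaction is non-spontaneous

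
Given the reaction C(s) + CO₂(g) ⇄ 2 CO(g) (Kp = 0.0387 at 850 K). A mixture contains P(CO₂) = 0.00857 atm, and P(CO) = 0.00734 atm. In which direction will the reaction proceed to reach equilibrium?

(C is a pure solid — omitted from Qp.)
Qp = P(CO)² / P(CO₂) = (0.00734)² / (0.00857) = 0.00629
Qp = 0.00629 < Kp = 0.0387, so the forward reaction proceeds.

toward products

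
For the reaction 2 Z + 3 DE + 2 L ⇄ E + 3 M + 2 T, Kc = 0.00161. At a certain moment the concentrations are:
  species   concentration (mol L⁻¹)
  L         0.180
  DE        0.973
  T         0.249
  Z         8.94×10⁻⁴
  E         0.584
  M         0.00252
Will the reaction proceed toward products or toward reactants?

toward reactants

Qc = [E]·[M]³·[T]² / ([Z]²·[DE]³·[L]²) = (0.584)·(0.00252)³·(0.249)² / ((8.94×10⁻⁴)²·(0.973)³·(0.180)²) = 0.0243
Qc = 0.0243 > Kc = 0.00161, so the reverse reaction proceeds.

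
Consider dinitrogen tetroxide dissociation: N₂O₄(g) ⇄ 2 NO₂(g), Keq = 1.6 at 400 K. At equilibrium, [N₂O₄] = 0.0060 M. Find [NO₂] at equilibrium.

At equilibrium, Keq = [NO₂]² / [N₂O₄] = 1.6.
([NO₂])² / (0.0060) = 1.6
[NO₂]² = 0.00960 ⇒ [NO₂] = 0.098 M

[NO₂] = 0.098 M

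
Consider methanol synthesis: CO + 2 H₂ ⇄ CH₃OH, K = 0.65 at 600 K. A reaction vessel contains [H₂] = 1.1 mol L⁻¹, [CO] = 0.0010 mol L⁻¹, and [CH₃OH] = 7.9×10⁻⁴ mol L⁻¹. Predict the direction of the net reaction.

neither direction; the system is at equilibrium

Q = [CH₃OH] / ([CO]·[H₂]²) = (7.9×10⁻⁴) / ((0.0010)·(1.1)²) = 0.65
Q = 0.65 = K, so the system is already at equilibrium.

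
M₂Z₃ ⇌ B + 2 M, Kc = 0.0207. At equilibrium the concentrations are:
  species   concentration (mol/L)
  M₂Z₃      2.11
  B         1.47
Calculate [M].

[M] = 0.172 mol/L

At equilibrium, Kc = [B]·[M]² / [M₂Z₃] = 0.0207.
(1.47)·([M])² / (2.11) = 0.0207
[M]² = 0.0297 ⇒ [M] = 0.172 mol/L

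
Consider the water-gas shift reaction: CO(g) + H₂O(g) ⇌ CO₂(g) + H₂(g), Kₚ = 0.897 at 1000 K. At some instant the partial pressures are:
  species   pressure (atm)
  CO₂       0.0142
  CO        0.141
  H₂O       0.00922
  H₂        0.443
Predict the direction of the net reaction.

in the reverse direction

Qₚ = P(CO₂)·P(H₂) / (P(CO)·P(H₂O)) = (0.0142)·(0.443) / ((0.141)·(0.00922)) = 4.84
Qₚ = 4.84 > Kₚ = 0.897, so the reverse reaction proceeds.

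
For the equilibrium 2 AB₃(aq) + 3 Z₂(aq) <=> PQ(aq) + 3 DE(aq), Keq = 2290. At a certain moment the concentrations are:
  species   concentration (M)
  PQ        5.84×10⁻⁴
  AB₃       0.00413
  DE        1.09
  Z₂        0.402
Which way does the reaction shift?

toward products

Q = [PQ]·[DE]³ / ([AB₃]²·[Z₂]³) = (5.84×10⁻⁴)·(1.09)³ / ((0.00413)²·(0.402)³) = 683
Q = 683 < Keq = 2290, so the forward reaction proceeds.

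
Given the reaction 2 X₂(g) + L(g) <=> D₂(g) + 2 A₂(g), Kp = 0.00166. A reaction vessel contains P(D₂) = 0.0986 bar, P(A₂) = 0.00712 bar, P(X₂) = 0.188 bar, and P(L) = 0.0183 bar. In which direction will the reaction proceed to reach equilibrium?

to the left

Qp = P(D₂)·P(A₂)² / (P(X₂)²·P(L)) = (0.0986)·(0.00712)² / ((0.188)²·(0.0183)) = 0.00773
Qp = 0.00773 > Kp = 0.00166, so the reverse reaction proceeds.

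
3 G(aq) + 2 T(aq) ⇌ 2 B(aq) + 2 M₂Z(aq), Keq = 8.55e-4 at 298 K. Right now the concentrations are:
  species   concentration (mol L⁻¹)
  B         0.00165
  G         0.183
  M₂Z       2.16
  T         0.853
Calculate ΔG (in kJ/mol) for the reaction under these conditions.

ΔG = 2.98 kJ/mol

Q = [B]²·[M₂Z]² / ([G]³·[T]²) = (0.00165)²·(2.16)² / ((0.183)³·(0.853)²) = 0.00285
ΔG = RT ln(Q/Keq) = (8.314 J mol⁻¹ K⁻¹)(298 K) × ln(0.00285/8.55e-4)
   = (2.478 kJ/mol)(1.204) = 2.98 kJ/mol
ΔG > 0, so the forward reaction is non-spontaneous (proceeds in reverse).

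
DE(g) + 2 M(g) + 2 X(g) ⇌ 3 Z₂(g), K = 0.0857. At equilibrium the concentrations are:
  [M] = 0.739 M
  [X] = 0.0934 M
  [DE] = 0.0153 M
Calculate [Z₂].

At equilibrium, K = [Z₂]³ / ([DE]·[M]²·[X]²) = 0.0857.
([Z₂])³ / ((0.0153)·(0.739)²·(0.0934)²) = 0.0857
[Z₂]³ = 6.25×10⁻⁶ ⇒ [Z₂] = 0.0184 M

[Z₂] = 0.0184 M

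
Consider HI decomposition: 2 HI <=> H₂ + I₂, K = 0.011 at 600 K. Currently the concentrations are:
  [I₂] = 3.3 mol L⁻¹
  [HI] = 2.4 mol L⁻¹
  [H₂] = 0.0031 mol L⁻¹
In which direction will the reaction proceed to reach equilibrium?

toward products

Q = [H₂]·[I₂] / [HI]² = (0.0031)·(3.3) / (2.4)² = 0.0018
Q = 0.0018 < K = 0.011, so the forward reaction proceeds.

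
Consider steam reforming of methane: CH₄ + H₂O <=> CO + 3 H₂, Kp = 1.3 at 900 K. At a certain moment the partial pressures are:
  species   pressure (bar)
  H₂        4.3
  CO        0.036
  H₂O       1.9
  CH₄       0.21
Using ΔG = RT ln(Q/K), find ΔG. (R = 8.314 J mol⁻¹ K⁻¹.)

Qp = P(CO)·P(H₂)³ / (P(CH₄)·P(H₂O)) = (0.036)·(4.3)³ / ((0.21)·(1.9)) = 7.17
ΔG = RT ln(Qp/Kp) = (8.314 J mol⁻¹ K⁻¹)(900 K) × ln(7.17/1.3)
   = (7.483 kJ/mol)(1.708) = 12.8 kJ/mol
ΔG > 0, so the forward reaction is non-spontaneous (proceeds in reverse).

ΔG = 12.8 kJ/mol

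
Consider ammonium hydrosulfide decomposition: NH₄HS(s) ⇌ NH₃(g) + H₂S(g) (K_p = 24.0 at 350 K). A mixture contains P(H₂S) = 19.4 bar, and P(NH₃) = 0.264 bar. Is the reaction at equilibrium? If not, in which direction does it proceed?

to the right

(NH₄HS is a pure solid — omitted from Q_p.)
Q_p = P(NH₃)·P(H₂S) = (0.264)·(19.4) = 5.12
Q_p = 5.12 < K_p = 24.0, so the forward reaction proceeds.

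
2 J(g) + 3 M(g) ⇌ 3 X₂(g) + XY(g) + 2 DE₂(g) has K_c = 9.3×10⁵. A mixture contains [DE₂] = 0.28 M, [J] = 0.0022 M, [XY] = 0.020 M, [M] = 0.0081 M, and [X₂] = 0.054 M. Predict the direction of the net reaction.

in the forward direction

Q_c = [X₂]³·[XY]·[DE₂]² / ([J]²·[M]³) = (0.054)³·(0.020)·(0.28)² / ((0.0022)²·(0.0081)³) = 96000
Q_c = 96000 < K_c = 9.3×10⁵, so the forward reaction proceeds.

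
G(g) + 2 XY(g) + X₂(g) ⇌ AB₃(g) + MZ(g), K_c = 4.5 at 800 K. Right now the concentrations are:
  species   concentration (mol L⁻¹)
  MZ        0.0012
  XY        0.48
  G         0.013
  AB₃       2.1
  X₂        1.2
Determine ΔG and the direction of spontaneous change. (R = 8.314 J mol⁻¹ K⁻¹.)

Q_c = [AB₃]·[MZ] / ([G]·[XY]²·[X₂]) = (2.1)·(0.0012) / ((0.013)·(0.48)²·(1.2)) = 0.701
ΔG = RT ln(Q_c/K_c) = (8.314 J mol⁻¹ K⁻¹)(800 K) × ln(0.701/4.5)
   = (6.651 kJ/mol)(-1.859) = -12.4 kJ/mol
ΔG < 0, so the forward reaction is spontaneous (proceeds forward).

ΔG = -12.4 kJ/mol; the forward reaction is spontaneous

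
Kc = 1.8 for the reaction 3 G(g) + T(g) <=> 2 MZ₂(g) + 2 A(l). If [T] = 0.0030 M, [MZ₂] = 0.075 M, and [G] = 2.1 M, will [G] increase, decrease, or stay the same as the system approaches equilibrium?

(A is a pure liquid — omitted from Qc.)
Qc = [MZ₂]² / ([G]³·[T]) = (0.075)² / ((2.1)³·(0.0030)) = 0.20
Qc = 0.20 < Kc = 1.8: net forward reaction.
G is a reactant, so it decreases.

decrease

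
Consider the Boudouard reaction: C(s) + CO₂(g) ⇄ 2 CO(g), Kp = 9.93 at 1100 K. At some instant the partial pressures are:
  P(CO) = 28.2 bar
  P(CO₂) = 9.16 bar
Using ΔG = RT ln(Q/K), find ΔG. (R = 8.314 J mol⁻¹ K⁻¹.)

ΔG = 19.8 kJ/mol

(C is a pure solid — omitted from Qp.)
Qp = P(CO)² / P(CO₂) = (28.2)² / (9.16) = 86.8
ΔG = RT ln(Qp/Kp) = (8.314 J mol⁻¹ K⁻¹)(1100 K) × ln(86.8/9.93)
   = (9.145 kJ/mol)(2.168) = 19.8 kJ/mol
ΔG > 0, so the forward reaction is non-spontaneous (proceeds in reverse).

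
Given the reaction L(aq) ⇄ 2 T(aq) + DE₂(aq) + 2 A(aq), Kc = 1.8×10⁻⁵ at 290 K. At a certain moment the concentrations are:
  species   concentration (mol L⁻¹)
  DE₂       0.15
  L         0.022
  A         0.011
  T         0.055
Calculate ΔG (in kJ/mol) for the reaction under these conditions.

Qc = [T]²·[DE₂]·[A]² / [L] = (0.055)²·(0.15)·(0.011)² / (0.022) = 2.50×10⁻⁶
ΔG = RT ln(Qc/Kc) = (8.314 J mol⁻¹ K⁻¹)(290 K) × ln(2.50×10⁻⁶/1.8×10⁻⁵)
   = (2.411 kJ/mol)(-1.974) = -4.76 kJ/mol
ΔG < 0, so the forward reaction is spontaneous (proceeds forward).

ΔG = -4.76 kJ/mol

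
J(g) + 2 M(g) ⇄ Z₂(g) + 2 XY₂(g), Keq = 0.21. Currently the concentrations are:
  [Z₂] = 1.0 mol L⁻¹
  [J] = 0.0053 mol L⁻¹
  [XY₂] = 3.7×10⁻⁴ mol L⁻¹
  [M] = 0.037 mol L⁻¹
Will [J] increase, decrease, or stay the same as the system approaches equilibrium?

decrease

Q = [Z₂]·[XY₂]² / ([J]·[M]²) = (1.0)·(3.7×10⁻⁴)² / ((0.0053)·(0.037)²) = 0.019
Q = 0.019 < Keq = 0.21: net forward reaction.
J is a reactant, so it decreases.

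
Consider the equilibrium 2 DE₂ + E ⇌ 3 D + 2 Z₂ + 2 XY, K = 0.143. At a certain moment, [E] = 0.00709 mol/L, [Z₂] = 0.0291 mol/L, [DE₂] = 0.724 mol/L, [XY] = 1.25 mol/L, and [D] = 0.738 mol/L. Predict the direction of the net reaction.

Q = [D]³·[Z₂]²·[XY]² / ([DE₂]²·[E]) = (0.738)³·(0.0291)²·(1.25)² / ((0.724)²·(0.00709)) = 0.143
Q = 0.143 = K, so the system is already at equilibrium.

no net change (already at equilibrium)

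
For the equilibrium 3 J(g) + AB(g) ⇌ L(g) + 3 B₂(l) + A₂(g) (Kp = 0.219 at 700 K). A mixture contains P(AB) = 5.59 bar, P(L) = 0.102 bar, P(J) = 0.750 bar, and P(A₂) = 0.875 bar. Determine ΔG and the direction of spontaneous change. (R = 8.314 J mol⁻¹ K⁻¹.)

(B₂ is a pure liquid — omitted from Qp.)
Qp = P(L)·P(A₂) / (P(J)³·P(AB)) = (0.102)·(0.875) / ((0.750)³·(5.59)) = 0.0378
ΔG = RT ln(Qp/Kp) = (8.314 J mol⁻¹ K⁻¹)(700 K) × ln(0.0378/0.219)
   = (5.820 kJ/mol)(-1.757) = -10.2 kJ/mol
ΔG < 0, so the forward reaction is spontaneous (proceeds forward).

ΔG = -10.2 kJ/mol; the forward reaction is spontaneous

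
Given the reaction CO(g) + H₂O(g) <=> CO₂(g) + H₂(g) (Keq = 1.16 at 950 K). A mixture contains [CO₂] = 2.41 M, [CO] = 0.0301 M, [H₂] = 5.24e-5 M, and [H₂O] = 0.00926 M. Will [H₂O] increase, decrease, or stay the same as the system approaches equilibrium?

Q = [CO₂]·[H₂] / ([CO]·[H₂O]) = (2.41)·(5.24e-5) / ((0.0301)·(0.00926)) = 0.453
Q = 0.453 < Keq = 1.16: net forward reaction.
H₂O is a reactant, so it decreases.

decrease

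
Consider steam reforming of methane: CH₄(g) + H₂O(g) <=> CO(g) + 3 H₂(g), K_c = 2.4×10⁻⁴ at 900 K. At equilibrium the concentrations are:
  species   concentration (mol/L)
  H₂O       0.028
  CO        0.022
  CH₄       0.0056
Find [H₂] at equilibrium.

At equilibrium, K_c = [CO]·[H₂]³ / ([CH₄]·[H₂O]) = 2.4×10⁻⁴.
(0.022)·([H₂])³ / ((0.0056)·(0.028)) = 2.4×10⁻⁴
[H₂]³ = 1.71×10⁻⁶ ⇒ [H₂] = 0.012 mol/L

[H₂] = 0.012 mol/L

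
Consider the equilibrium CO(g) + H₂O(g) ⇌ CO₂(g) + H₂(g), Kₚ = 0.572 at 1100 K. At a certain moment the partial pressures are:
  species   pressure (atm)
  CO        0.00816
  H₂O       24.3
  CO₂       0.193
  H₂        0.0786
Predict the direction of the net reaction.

Qₚ = P(CO₂)·P(H₂) / (P(CO)·P(H₂O)) = (0.193)·(0.0786) / ((0.00816)·(24.3)) = 0.0765
Qₚ = 0.0765 < Kₚ = 0.572, so the forward reaction proceeds.

forward (toward products)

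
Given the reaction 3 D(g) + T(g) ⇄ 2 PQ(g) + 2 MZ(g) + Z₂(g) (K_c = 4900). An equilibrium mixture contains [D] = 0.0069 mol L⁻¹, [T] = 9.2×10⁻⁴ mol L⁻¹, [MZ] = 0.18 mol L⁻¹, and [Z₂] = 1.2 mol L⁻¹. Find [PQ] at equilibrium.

At equilibrium, K_c = [PQ]²·[MZ]²·[Z₂] / ([D]³·[T]) = 4900.
([PQ])²·(0.18)²·(1.2) / ((0.0069)³·(9.2×10⁻⁴)) = 4900
[PQ]² = 3.81×10⁻⁵ ⇒ [PQ] = 0.0062 mol L⁻¹

[PQ] = 0.0062 mol L⁻¹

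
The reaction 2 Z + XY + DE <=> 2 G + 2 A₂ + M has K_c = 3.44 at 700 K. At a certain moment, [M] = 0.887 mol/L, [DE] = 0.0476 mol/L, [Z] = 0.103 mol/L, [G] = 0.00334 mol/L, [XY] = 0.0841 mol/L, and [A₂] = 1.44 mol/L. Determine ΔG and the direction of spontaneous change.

Q_c = [G]²·[A₂]²·[M] / ([Z]²·[XY]·[DE]) = (0.00334)²·(1.44)²·(0.887) / ((0.103)²·(0.0841)·(0.0476)) = 0.483
ΔG = RT ln(Q_c/K_c) = (8.314 J mol⁻¹ K⁻¹)(700 K) × ln(0.483/3.44)
   = (5.820 kJ/mol)(-1.963) = -11.4 kJ/mol
ΔG < 0, so the forward reaction is spontaneous (proceeds forward).

ΔG = -11.4 kJ/mol; the forward reaction is spontaneous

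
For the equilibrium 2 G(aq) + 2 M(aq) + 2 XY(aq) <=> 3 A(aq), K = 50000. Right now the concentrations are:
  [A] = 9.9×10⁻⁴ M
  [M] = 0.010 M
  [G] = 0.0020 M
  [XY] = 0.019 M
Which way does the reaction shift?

Q = [A]³ / ([G]²·[M]²·[XY]²) = (9.9×10⁻⁴)³ / ((0.0020)²·(0.010)²·(0.019)²) = 6700
Q = 6700 < K = 50000, so the forward reaction proceeds.

forward (toward products)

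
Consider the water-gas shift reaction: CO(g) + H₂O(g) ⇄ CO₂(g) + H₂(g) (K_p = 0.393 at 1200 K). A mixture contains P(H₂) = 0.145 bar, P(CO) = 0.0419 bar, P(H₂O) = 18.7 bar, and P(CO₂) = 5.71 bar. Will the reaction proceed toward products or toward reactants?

to the left

Q_p = P(CO₂)·P(H₂) / (P(CO)·P(H₂O)) = (5.71)·(0.145) / ((0.0419)·(18.7)) = 1.06
Q_p = 1.06 > K_p = 0.393, so the reverse reaction proceeds.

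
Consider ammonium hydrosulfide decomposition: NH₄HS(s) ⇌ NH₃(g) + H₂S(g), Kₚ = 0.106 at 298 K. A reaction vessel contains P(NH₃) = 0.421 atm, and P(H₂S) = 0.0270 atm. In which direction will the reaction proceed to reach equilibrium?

toward products

(NH₄HS is a pure solid — omitted from Qₚ.)
Qₚ = P(NH₃)·P(H₂S) = (0.421)·(0.0270) = 0.0114
Qₚ = 0.0114 < Kₚ = 0.106, so the forward reaction proceeds.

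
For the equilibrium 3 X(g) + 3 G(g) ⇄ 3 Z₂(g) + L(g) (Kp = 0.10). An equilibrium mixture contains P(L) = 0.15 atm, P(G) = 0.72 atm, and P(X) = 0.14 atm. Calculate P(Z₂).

At equilibrium, Kp = P(Z₂)³·P(L) / (P(X)³·P(G)³) = 0.10.
(P(Z₂))³·(0.15) / ((0.14)³·(0.72)³) = 0.10
P(Z₂)³ = 6.83×10⁻⁴ ⇒ P(Z₂) = 0.088 atm

P(Z₂) = 0.088 atm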